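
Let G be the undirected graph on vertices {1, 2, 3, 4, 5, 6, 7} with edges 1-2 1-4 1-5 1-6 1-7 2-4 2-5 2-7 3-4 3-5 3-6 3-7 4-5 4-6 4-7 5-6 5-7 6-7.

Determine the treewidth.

4

A width-4 tree decomposition is:
Bags: B1 = {1, 4, 5, 6, 7}  B2 = {3, 4, 5, 6, 7}  B3 = {1, 2, 4, 5, 7}
Tree: B1–B2, B1–B3
The largest bag has 5 vertices, giving width 4; this decomposition certifies tw(G) ≤ 4. For the lower bound, the 5 vertices {1, 2, 4, 5, 7} are pairwise adjacent, and any tree decomposition puts a clique entirely inside one bag — forcing width ≥ 4. Combining the bounds, tw(G) = 4.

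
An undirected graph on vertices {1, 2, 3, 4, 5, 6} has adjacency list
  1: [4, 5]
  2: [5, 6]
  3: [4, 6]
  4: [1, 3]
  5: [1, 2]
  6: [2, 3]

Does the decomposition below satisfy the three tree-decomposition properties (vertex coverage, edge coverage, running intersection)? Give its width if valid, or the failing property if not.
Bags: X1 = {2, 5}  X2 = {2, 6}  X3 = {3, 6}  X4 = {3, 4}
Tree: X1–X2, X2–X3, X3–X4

A tree decomposition must satisfy three properties: every vertex lies in some bag; for every edge, both endpoints lie together in some bag; and for every vertex, the bags containing it form a connected subtree. Here vertex 1 appears in no bag, so the decomposition is invalid.

No — vertex 1 appears in no bag.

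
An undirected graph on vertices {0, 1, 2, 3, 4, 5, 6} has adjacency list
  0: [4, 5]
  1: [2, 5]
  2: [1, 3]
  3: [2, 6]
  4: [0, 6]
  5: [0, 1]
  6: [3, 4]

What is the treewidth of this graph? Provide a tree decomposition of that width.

Treewidth 2.
One such decomposition:
Bags: B1 = {0, 1, 5}  B2 = {0, 1, 2}  B3 = {0, 2, 3}  B4 = {0, 3, 6}  B5 = {0, 4, 6}
Tree: B1–B2, B2–B3, B3–B4, B4–B5

Each bag holds 3 vertices, so the decomposition has width 2, which upper-bounds the treewidth. For the lower bound, G contains the cycle 0–5–1–2–3–6–4–0, so G is not a forest; only forests have treewidth ≤ 1, hence tw(G) ≥ 2. The upper and lower bounds meet at 2, so that is the treewidth.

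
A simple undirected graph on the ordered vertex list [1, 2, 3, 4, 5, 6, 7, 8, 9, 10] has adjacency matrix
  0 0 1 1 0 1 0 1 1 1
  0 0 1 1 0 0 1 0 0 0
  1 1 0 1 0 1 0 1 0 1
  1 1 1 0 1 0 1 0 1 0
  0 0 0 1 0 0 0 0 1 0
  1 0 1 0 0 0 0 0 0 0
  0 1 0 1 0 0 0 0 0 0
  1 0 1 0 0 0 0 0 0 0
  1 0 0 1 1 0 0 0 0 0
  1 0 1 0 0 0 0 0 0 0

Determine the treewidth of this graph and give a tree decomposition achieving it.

Treewidth 2.
Bags: B1 = {1, 3, 4}  B2 = {1, 4, 9}  B3 = {1, 3, 6}  B4 = {2, 3, 4}  B5 = {2, 4, 7}  B6 = {1, 3, 10}  B7 = {1, 3, 8}  B8 = {4, 5, 9}
Tree: B1–B2, B1–B3, B1–B4, B4–B5, B3–B6, B1–B7, B2–B8

The largest bag has 3 vertices, giving width 2; this decomposition certifies tw(G) ≤ 2. Conversely, {1, 4, 9} is a clique of size 3, and the vertices of any clique must share a bag in every tree decomposition; so some bag has ≥ 3 vertices and tw(G) ≥ 2. The upper and lower bounds meet at 2, so that is the treewidth.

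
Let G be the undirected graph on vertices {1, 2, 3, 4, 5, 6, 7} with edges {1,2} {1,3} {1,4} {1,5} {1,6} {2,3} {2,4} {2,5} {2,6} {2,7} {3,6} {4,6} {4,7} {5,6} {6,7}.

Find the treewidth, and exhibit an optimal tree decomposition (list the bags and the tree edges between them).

Treewidth 3.
One optimal decomposition is:
Bags: B1 = {2, 4, 6, 7}  B2 = {1, 2, 4, 6}  B3 = {1, 2, 3, 6}  B4 = {1, 2, 5, 6}
Tree: B1–B2, B2–B3, B3–B4

Each bag holds 4 vertices, so the decomposition has width 3, which upper-bounds the treewidth. Conversely, {1, 2, 3, 6} is a clique of size 4, and the vertices of any clique must share a bag in every tree decomposition; so some bag has ≥ 4 vertices and tw(G) ≥ 3. Hence tw(G) = 3 exactly.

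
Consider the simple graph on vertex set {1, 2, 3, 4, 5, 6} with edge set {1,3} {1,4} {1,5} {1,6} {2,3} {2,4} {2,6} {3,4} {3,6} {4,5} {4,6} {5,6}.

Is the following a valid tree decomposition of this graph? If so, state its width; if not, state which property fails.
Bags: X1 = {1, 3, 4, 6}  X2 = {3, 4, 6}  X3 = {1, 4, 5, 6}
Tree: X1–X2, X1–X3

A tree decomposition must satisfy three properties: every vertex lies in some bag; for every edge, both endpoints lie together in some bag; and for every vertex, the bags containing it form a connected subtree. Here vertex 2 appears in no bag, so the decomposition is invalid.

No — vertex 2 appears in no bag.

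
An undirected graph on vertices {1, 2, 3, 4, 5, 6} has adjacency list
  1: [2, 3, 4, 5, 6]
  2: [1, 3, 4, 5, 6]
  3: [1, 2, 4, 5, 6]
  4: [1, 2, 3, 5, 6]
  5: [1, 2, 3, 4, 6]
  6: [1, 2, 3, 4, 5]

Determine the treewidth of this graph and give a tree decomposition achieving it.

With just one bag of size 6, the width is 6 − 1 = 5, so tw(G) ≤ 5. For the lower bound, the 6 vertices {1, 2, 3, 4, 5, 6} are pairwise adjacent, and any tree decomposition puts a clique entirely inside one bag — forcing width ≥ 5. Hence tw(G) = 5 exactly.

Treewidth 5.
One such decomposition:
Bags: B1 = {1, 2, 3, 4, 5, 6}
Tree: (single bag)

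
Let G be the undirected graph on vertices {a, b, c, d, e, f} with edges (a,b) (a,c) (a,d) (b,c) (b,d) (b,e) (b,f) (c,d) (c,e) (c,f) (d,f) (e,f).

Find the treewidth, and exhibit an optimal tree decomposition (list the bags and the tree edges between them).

Treewidth 3.
One such decomposition:
Bags: B1 = {a, b, c, d}  B2 = {b, c, d, f}  B3 = {b, c, e, f}
Tree: B1–B2, B2–B3

Every bag has size at most 4, so the width is 4 − 1 = 3 and tw(G) ≤ 3. Conversely, {b, c, d, f} is a clique of size 4, and the vertices of any clique must share a bag in every tree decomposition; so some bag has ≥ 4 vertices and tw(G) ≥ 3. Hence tw(G) = 3 exactly.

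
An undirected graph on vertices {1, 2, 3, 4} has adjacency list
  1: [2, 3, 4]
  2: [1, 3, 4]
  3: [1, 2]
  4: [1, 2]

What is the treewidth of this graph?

A width-2 tree decomposition is:
Bags: B1 = {1, 2, 3}  B2 = {1, 2, 4}
Tree: B1–B2
Each bag holds 3 vertices, so the decomposition has width 2, which upper-bounds the treewidth. Conversely, {1, 2, 3} is a clique of size 3, and the vertices of any clique must share a bag in every tree decomposition; so some bag has ≥ 3 vertices and tw(G) ≥ 2. Hence tw(G) = 2 exactly.

2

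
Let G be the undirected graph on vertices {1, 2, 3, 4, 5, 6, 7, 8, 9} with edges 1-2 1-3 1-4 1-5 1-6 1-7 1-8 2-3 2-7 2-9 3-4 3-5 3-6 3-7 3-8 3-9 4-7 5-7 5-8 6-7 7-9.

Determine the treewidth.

A width-3 tree decomposition is:
Bags: B1 = {1, 3, 5, 7}  B2 = {1, 3, 6, 7}  B3 = {1, 3, 5, 8}  B4 = {1, 3, 4, 7}  B5 = {1, 2, 3, 7}  B6 = {2, 3, 7, 9}
Tree: B1–B2, B1–B3, B1–B4, B1–B5, B5–B6
Each bag holds 4 vertices, so the decomposition has width 3, which upper-bounds the treewidth. For the lower bound, the 4 vertices {1, 3, 5, 8} are pairwise adjacent, and any tree decomposition puts a clique entirely inside one bag — forcing width ≥ 3. The upper and lower bounds meet at 3, so that is the treewidth.

3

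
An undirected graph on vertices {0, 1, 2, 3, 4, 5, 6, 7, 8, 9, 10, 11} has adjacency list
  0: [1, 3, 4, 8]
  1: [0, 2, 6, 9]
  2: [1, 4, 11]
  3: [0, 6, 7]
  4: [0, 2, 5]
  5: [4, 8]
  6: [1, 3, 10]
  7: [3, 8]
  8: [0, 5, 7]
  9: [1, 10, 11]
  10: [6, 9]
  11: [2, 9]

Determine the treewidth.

A width-3 tree decomposition is:
Bags: B1 = {2, 9, 10, 11}  B2 = {1, 2, 9, 10}  B3 = {1, 2, 6, 10}  B4 = {1, 2, 4, 6}  B5 = {0, 1, 4, 6}  B6 = {0, 3, 4, 6}  B7 = {0, 3, 4, 5}  B8 = {0, 3, 5, 8}  B9 = {3, 5, 7, 8}
Tree: B1–B2, B2–B3, B3–B4, B4–B5, B5–B6, B6–B7, B7–B8, B8–B9
Each bag holds 4 vertices, so the decomposition has width 3, which upper-bounds the treewidth. For the lower bound: the 4 vertex sets {9,10,11}, {2}, {1}, {0,3,4,6} are disjoint, each induces a connected subgraph, and every pair is joined by at least one edge of G. Contracting each set to a single vertex therefore yields K_{4} as a minor, and since treewidth is minor-monotone, tw(G) ≥ tw(K_{4}) = 3. Combining the bounds, tw(G) = 3.

3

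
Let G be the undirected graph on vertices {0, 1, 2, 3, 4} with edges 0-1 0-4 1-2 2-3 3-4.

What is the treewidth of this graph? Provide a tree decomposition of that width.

Treewidth 2.
One optimal decomposition is:
Bags: B1 = {0, 1, 2}  B2 = {0, 2, 4}  B3 = {2, 3, 4}
Tree: B1–B2, B2–B3

Every bag has size at most 3, so the width is 3 − 1 = 2 and tw(G) ≤ 2. For the lower bound, G contains the cycle 2–1–0–4–3–2, so G is not a forest; only forests have treewidth ≤ 1, hence tw(G) ≥ 2. Therefore the treewidth is 2.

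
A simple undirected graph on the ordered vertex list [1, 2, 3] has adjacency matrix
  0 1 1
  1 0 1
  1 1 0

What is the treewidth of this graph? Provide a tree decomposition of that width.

Treewidth 2.
One such decomposition:
Bags: B1 = {1, 2, 3}
Tree: (single bag)

With just one bag of size 3, the width is 3 − 1 = 2, so tw(G) ≤ 2. For the lower bound, the 3 vertices {1, 2, 3} are pairwise adjacent, and any tree decomposition puts a clique entirely inside one bag — forcing width ≥ 2. Hence tw(G) = 2 exactly.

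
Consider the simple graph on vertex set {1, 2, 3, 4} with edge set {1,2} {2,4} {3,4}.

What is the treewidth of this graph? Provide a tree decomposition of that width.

The largest bag has 2 vertices, giving width 1; this decomposition certifies tw(G) ≤ 1. Since G has at least one edge (e.g. 1–2), it is not an edgeless graph, so tw(G) ≥ 1. Hence tw(G) = 1 exactly.

Treewidth 1.
One optimal decomposition is:
Bags: B1 = {1, 2}  B2 = {2, 4}  B3 = {3, 4}
Tree: B1–B2, B2–B3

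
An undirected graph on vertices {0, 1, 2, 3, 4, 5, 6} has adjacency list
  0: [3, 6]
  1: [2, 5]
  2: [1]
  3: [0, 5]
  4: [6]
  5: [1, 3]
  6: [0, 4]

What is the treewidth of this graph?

1

A width-1 tree decomposition is:
Bags: B1 = {1, 2}  B2 = {1, 5}  B3 = {3, 5}  B4 = {0, 3}  B5 = {0, 6}  B6 = {4, 6}
Tree: B1–B2, B2–B3, B3–B4, B4–B5, B5–B6
The largest bag has 2 vertices, giving width 1; this decomposition certifies tw(G) ≤ 1. G has an edge, so its treewidth is at least 1. Combining the bounds, tw(G) = 1.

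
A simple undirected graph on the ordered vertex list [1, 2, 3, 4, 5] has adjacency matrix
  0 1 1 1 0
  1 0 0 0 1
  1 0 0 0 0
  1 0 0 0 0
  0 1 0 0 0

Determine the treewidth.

A width-1 tree decomposition is:
Bags: B1 = {1, 2}  B2 = {1, 3}  B3 = {2, 5}  B4 = {1, 4}
Tree: B1–B2, B1–B3, B2–B4
Each bag holds 2 vertices, so the decomposition has width 1, which upper-bounds the treewidth. Any graph with an edge has treewidth ≥ 1, and G has the edge 1–2. Combining the bounds, tw(G) = 1.

1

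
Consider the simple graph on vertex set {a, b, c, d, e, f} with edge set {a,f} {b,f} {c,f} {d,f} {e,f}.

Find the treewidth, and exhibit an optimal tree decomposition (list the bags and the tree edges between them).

Every bag has size at most 2, so the width is 2 − 1 = 1 and tw(G) ≤ 1. Since G has at least one edge (e.g. c–f), it is not an edgeless graph, so tw(G) ≥ 1. The upper and lower bounds meet at 1, so that is the treewidth.

Treewidth 1.
One optimal decomposition is:
Bags: B1 = {c, f}  B2 = {d, f}  B3 = {a, f}  B4 = {b, f}  B5 = {e, f}
Tree: B1–B2, B2–B3, B2–B4, B1–B5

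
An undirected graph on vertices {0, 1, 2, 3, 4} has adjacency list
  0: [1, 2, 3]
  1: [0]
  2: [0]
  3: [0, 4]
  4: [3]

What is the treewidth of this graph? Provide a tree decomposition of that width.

Treewidth 1.
One optimal decomposition is:
Bags: B1 = {0, 3}  B2 = {3, 4}  B3 = {0, 1}  B4 = {0, 2}
Tree: B1–B2, B1–B3, B3–B4

Each bag holds 2 vertices, so the decomposition has width 1, which upper-bounds the treewidth. Any graph with an edge has treewidth ≥ 1, and G has the edge 0–3. The upper and lower bounds meet at 1, so that is the treewidth.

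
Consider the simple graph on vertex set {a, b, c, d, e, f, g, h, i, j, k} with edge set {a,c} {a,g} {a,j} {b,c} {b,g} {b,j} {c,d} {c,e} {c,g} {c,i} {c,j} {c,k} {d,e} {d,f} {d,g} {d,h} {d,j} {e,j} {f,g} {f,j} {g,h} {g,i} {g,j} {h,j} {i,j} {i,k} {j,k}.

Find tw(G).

A width-3 tree decomposition is:
Bags: B1 = {a, c, g, j}  B2 = {c, d, g, j}  B3 = {c, g, i, j}  B4 = {b, c, g, j}  B5 = {d, f, g, j}  B6 = {d, g, h, j}  B7 = {c, d, e, j}  B8 = {c, i, j, k}
Tree: B1–B2, B2–B3, B2–B4, B2–B5, B2–B6, B2–B7, B3–B8
The largest bag has 4 vertices, giving width 3; this decomposition certifies tw(G) ≤ 3. On the other hand G contains the 4-clique {d, g, h, j}. A clique must lie in a single bag of any decomposition, so no decomposition can have width below 3. Therefore the treewidth is 3.

3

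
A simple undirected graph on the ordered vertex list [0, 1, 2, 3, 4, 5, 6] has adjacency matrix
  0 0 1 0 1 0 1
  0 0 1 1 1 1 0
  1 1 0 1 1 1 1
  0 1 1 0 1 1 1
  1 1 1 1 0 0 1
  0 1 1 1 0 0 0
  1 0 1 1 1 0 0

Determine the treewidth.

3

A width-3 tree decomposition is:
Bags: B1 = {1, 2, 3, 4}  B2 = {2, 3, 4, 6}  B3 = {1, 2, 3, 5}  B4 = {0, 2, 4, 6}
Tree: B1–B2, B1–B3, B2–B4
Every bag has size at most 4, so the width is 4 − 1 = 3 and tw(G) ≤ 3. For the lower bound, the 4 vertices {0, 2, 4, 6} are pairwise adjacent, and any tree decomposition puts a clique entirely inside one bag — forcing width ≥ 3. Combining the bounds, tw(G) = 3.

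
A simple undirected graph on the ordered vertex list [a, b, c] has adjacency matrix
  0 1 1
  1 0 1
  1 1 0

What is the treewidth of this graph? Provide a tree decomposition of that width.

Treewidth 2.
One optimal decomposition is:
Bags: B1 = {a, b, c}
Tree: (single bag)

A single bag containing all 3 vertices is trivially a valid decomposition of width 2. On the other hand G contains the 3-clique {a, b, c}. A clique must lie in a single bag of any decomposition, so no decomposition can have width below 2. Therefore the treewidth is 2.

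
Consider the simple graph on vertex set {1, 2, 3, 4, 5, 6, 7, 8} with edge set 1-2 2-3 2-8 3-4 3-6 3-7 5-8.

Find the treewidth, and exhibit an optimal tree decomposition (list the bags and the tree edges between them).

Each bag holds 2 vertices, so the decomposition has width 1, which upper-bounds the treewidth. Since G has at least one edge (e.g. 3–7), it is not an edgeless graph, so tw(G) ≥ 1. Therefore the treewidth is 1.

Treewidth 1.
One such decomposition:
Bags: B1 = {3, 7}  B2 = {3, 4}  B3 = {2, 3}  B4 = {1, 2}  B5 = {2, 8}  B6 = {5, 8}  B7 = {3, 6}
Tree: B1–B2, B1–B3, B3–B4, B4–B5, B5–B6, B3–B7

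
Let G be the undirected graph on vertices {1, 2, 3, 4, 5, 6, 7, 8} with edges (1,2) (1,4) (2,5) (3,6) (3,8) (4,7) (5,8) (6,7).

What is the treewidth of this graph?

2

A width-2 tree decomposition is:
Bags: B1 = {1, 4, 7}  B2 = {1, 6, 7}  B3 = {1, 3, 6}  B4 = {1, 3, 8}  B5 = {1, 5, 8}  B6 = {1, 2, 5}
Tree: B1–B2, B2–B3, B3–B4, B4–B5, B5–B6
The largest bag has 3 vertices, giving width 2; this decomposition certifies tw(G) ≤ 2. The edges 1–4–7–6–3–8–5–2–1 form a cycle, so G is not a tree and its treewidth is at least 2. Therefore the treewidth is 2.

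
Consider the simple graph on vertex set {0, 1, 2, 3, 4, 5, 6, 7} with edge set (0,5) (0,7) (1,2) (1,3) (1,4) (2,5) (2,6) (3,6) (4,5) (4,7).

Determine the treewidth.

A width-2 tree decomposition is:
Bags: B1 = {2, 3, 6}  B2 = {1, 2, 3}  B3 = {1, 2, 5}  B4 = {1, 4, 5}  B5 = {0, 4, 5}  B6 = {0, 4, 7}
Tree: B1–B2, B2–B3, B3–B4, B4–B5, B5–B6
Every bag has size at most 3, so the width is 3 − 1 = 2 and tw(G) ≤ 2. Since 6–3–1–2–6 is a cycle in G, G is not acyclic. Forests are exactly the graphs of treewidth ≤ 1, so tw(G) ≥ 2. Therefore the treewidth is 2.

2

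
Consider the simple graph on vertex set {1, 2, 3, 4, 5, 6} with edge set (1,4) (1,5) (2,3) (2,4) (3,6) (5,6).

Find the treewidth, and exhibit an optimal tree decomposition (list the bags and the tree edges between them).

Every bag has size at most 3, so the width is 3 − 1 = 2 and tw(G) ≤ 2. For the lower bound, G contains the cycle 3–6–5–1–4–2–3, so G is not a forest; only forests have treewidth ≤ 1, hence tw(G) ≥ 2. Combining the bounds, tw(G) = 2.

Treewidth 2.
One optimal decomposition is:
Bags: B1 = {3, 5, 6}  B2 = {1, 3, 5}  B3 = {1, 3, 4}  B4 = {2, 3, 4}
Tree: B1–B2, B2–B3, B3–B4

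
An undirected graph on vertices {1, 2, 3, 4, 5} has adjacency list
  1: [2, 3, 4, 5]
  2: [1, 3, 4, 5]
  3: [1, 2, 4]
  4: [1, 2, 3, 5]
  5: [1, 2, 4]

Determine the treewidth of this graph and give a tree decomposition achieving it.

Treewidth 3.
One optimal decomposition is:
Bags: B1 = {1, 2, 3, 4}  B2 = {1, 2, 4, 5}
Tree: B1–B2

Every bag has size at most 4, so the width is 4 − 1 = 3 and tw(G) ≤ 3. Conversely, {1, 2, 3, 4} is a clique of size 4, and the vertices of any clique must share a bag in every tree decomposition; so some bag has ≥ 4 vertices and tw(G) ≥ 3. Combining the bounds, tw(G) = 3.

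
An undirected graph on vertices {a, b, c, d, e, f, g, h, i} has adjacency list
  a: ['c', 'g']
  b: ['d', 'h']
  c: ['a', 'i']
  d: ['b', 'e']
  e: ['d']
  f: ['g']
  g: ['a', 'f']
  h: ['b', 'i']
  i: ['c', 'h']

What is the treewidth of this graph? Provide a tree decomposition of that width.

Treewidth 1.
Bags: B1 = {d, e}  B2 = {b, d}  B3 = {b, h}  B4 = {h, i}  B5 = {c, i}  B6 = {a, c}  B7 = {a, g}  B8 = {f, g}
Tree: B1–B2, B2–B3, B3–B4, B4–B5, B5–B6, B6–B7, B7–B8

Every bag has size at most 2, so the width is 2 − 1 = 1 and tw(G) ≤ 1. Since G has at least one edge (e.g. e–d), it is not an edgeless graph, so tw(G) ≥ 1. Therefore the treewidth is 1.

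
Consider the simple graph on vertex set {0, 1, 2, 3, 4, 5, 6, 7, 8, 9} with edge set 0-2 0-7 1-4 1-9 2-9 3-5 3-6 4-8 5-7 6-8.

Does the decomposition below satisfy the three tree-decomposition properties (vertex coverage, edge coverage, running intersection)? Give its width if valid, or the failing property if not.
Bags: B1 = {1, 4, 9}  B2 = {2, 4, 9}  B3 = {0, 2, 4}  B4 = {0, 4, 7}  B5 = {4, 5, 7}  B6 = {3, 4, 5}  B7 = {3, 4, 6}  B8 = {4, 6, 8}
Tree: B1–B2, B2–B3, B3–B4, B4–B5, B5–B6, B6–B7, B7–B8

Yes; width 2.

Every vertex of G appears in some bag (union = {0, 1, 2, 3, 4, 5, 6, 7, 8, 9}); every edge is covered by a bag; and for each vertex v the set of bags containing v is connected in the bag tree. The decomposition is therefore valid. The largest bag has 3 vertices, so the width is 2.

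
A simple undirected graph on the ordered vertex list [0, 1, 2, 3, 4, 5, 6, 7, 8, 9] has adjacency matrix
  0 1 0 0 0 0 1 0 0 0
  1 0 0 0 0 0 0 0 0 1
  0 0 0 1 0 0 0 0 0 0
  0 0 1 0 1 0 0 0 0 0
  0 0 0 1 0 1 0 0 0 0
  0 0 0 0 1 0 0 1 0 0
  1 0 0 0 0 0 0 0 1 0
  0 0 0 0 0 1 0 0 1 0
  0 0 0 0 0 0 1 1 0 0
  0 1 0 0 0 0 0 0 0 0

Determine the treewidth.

A width-1 tree decomposition is:
Bags: B1 = {1, 9}  B2 = {0, 1}  B3 = {0, 6}  B4 = {6, 8}  B5 = {7, 8}  B6 = {5, 7}  B7 = {4, 5}  B8 = {3, 4}  B9 = {2, 3}
Tree: B1–B2, B2–B3, B3–B4, B4–B5, B5–B6, B6–B7, B7–B8, B8–B9
Every bag has size at most 2, so the width is 2 − 1 = 1 and tw(G) ≤ 1. Since G has at least one edge (e.g. 9–1), it is not an edgeless graph, so tw(G) ≥ 1. Hence tw(G) = 1 exactly.

1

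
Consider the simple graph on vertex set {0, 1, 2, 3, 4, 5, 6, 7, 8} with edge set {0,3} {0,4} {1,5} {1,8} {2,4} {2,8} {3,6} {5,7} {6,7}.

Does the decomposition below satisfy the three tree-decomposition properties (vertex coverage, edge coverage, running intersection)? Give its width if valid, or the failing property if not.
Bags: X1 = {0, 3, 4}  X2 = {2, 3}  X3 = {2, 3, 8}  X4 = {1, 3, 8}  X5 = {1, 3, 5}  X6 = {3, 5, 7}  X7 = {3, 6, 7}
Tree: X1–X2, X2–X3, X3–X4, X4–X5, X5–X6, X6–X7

A tree decomposition must satisfy three properties: every vertex lies in some bag; for every edge, both endpoints lie together in some bag; and for every vertex, the bags containing it form a connected subtree. Here edge (4,2) lies in no bag, so the decomposition is invalid.

No — edge (4,2) lies in no bag.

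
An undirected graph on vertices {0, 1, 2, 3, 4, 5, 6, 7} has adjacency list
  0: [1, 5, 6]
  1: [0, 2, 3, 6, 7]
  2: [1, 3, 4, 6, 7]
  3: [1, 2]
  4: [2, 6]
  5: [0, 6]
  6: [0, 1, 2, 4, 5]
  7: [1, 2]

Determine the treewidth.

A width-2 tree decomposition is:
Bags: B1 = {0, 1, 6}  B2 = {1, 2, 6}  B3 = {1, 2, 3}  B4 = {2, 4, 6}  B5 = {1, 2, 7}  B6 = {0, 5, 6}
Tree: B1–B2, B2–B3, B2–B4, B3–B5, B1–B6
The largest bag has 3 vertices, giving width 2; this decomposition certifies tw(G) ≤ 2. For the lower bound, the 3 vertices {0, 1, 6} are pairwise adjacent, and any tree decomposition puts a clique entirely inside one bag — forcing width ≥ 2. Combining the bounds, tw(G) = 2.

2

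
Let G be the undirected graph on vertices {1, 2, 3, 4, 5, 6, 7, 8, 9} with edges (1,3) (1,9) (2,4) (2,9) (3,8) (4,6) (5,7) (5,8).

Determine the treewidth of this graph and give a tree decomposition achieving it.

The largest bag has 2 vertices, giving width 1; this decomposition certifies tw(G) ≤ 1. G has an edge, so its treewidth is at least 1. Hence tw(G) = 1 exactly.

Treewidth 1.
Bags: B1 = {4, 6}  B2 = {2, 4}  B3 = {2, 9}  B4 = {1, 9}  B5 = {1, 3}  B6 = {3, 8}  B7 = {5, 8}  B8 = {5, 7}
Tree: B1–B2, B2–B3, B3–B4, B4–B5, B5–B6, B6–B7, B7–B8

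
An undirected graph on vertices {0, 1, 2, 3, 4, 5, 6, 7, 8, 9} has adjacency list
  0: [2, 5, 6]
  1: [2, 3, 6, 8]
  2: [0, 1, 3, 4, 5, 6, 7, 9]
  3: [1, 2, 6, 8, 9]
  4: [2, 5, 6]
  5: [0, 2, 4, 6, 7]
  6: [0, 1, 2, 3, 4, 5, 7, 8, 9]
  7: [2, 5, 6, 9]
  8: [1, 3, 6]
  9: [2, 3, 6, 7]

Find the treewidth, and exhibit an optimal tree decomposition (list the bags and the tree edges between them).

Treewidth 3.
One optimal decomposition is:
Bags: B1 = {1, 3, 6, 8}  B2 = {1, 2, 3, 6}  B3 = {2, 3, 6, 9}  B4 = {2, 6, 7, 9}  B5 = {2, 5, 6, 7}  B6 = {2, 4, 5, 6}  B7 = {0, 2, 5, 6}
Tree: B1–B2, B2–B3, B3–B4, B4–B5, B5–B6, B5–B7

The largest bag has 4 vertices, giving width 3; this decomposition certifies tw(G) ≤ 3. For the lower bound, the 4 vertices {1, 3, 6, 8} are pairwise adjacent, and any tree decomposition puts a clique entirely inside one bag — forcing width ≥ 3. Hence tw(G) = 3 exactly.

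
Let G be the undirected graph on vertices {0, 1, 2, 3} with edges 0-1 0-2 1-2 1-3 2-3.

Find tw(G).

2

A width-2 tree decomposition is:
Bags: B1 = {1, 2, 3}  B2 = {0, 1, 2}
Tree: B1–B2
The largest bag has 3 vertices, giving width 2; this decomposition certifies tw(G) ≤ 2. Conversely, {0, 1, 2} is a clique of size 3, and the vertices of any clique must share a bag in every tree decomposition; so some bag has ≥ 3 vertices and tw(G) ≥ 2. Therefore the treewidth is 2.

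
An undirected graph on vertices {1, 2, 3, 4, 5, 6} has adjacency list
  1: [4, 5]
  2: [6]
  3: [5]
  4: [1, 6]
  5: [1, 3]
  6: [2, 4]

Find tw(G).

A width-1 tree decomposition is:
Bags: B1 = {2, 6}  B2 = {4, 6}  B3 = {1, 4}  B4 = {1, 5}  B5 = {3, 5}
Tree: B1–B2, B2–B3, B3–B4, B4–B5
Each bag holds 2 vertices, so the decomposition has width 1, which upper-bounds the treewidth. Since G has at least one edge (e.g. 2–6), it is not an edgeless graph, so tw(G) ≥ 1. The upper and lower bounds meet at 1, so that is the treewidth.

1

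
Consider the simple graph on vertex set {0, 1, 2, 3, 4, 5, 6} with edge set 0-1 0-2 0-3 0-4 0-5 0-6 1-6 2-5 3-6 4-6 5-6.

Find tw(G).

2

A width-2 tree decomposition is:
Bags: B1 = {0, 3, 6}  B2 = {0, 4, 6}  B3 = {0, 5, 6}  B4 = {0, 2, 5}  B5 = {0, 1, 6}
Tree: B1–B2, B2–B3, B3–B4, B2–B5
The largest bag has 3 vertices, giving width 2; this decomposition certifies tw(G) ≤ 2. Conversely, {0, 2, 5} is a clique of size 3, and the vertices of any clique must share a bag in every tree decomposition; so some bag has ≥ 3 vertices and tw(G) ≥ 2. Therefore the treewidth is 2.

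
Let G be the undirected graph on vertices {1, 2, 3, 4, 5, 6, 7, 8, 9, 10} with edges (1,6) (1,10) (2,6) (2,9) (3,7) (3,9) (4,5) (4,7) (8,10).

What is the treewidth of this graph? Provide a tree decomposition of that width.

Each bag holds 2 vertices, so the decomposition has width 1, which upper-bounds the treewidth. G has an edge, so its treewidth is at least 1. Hence tw(G) = 1 exactly.

Treewidth 1.
Bags: B1 = {8, 10}  B2 = {1, 10}  B3 = {1, 6}  B4 = {2, 6}  B5 = {2, 9}  B6 = {3, 9}  B7 = {3, 7}  B8 = {4, 7}  B9 = {4, 5}
Tree: B1–B2, B2–B3, B3–B4, B4–B5, B5–B6, B6–B7, B7–B8, B8–B9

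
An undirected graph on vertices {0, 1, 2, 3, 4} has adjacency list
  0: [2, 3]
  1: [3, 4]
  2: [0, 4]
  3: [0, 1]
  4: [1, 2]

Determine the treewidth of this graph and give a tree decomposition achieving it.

Every bag has size at most 3, so the width is 3 − 1 = 2 and tw(G) ≤ 2. For the lower bound, G contains the cycle 3–1–4–2–0–3, so G is not a forest; only forests have treewidth ≤ 1, hence tw(G) ≥ 2. The upper and lower bounds meet at 2, so that is the treewidth.

Treewidth 2.
Bags: B1 = {1, 3, 4}  B2 = {2, 3, 4}  B3 = {0, 2, 3}
Tree: B1–B2, B2–B3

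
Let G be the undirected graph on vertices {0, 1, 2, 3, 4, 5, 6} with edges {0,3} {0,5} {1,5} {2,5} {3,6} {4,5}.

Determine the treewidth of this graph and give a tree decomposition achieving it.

Treewidth 1.
Bags: B1 = {0, 5}  B2 = {0, 3}  B3 = {3, 6}  B4 = {1, 5}  B5 = {2, 5}  B6 = {4, 5}
Tree: B1–B2, B2–B3, B1–B4, B1–B5, B1–B6

Every bag has size at most 2, so the width is 2 − 1 = 1 and tw(G) ≤ 1. G has an edge, so its treewidth is at least 1. Hence tw(G) = 1 exactly.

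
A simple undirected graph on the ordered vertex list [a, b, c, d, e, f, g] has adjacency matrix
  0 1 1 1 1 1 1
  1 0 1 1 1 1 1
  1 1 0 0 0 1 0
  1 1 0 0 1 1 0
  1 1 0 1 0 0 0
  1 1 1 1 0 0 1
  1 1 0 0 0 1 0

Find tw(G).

A width-3 tree decomposition is:
Bags: B1 = {a, b, d, f}  B2 = {a, b, d, e}  B3 = {a, b, f, g}  B4 = {a, b, c, f}
Tree: B1–B2, B1–B3, B1–B4
Every bag has size at most 4, so the width is 4 − 1 = 3 and tw(G) ≤ 3. On the other hand G contains the 4-clique {a, b, d, e}. A clique must lie in a single bag of any decomposition, so no decomposition can have width below 3. Hence tw(G) = 3 exactly.

3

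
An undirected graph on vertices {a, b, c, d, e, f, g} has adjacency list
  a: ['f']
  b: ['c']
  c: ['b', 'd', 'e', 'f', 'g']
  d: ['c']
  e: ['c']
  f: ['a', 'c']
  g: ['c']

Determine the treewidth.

1

A width-1 tree decomposition is:
Bags: B1 = {c, g}  B2 = {c, d}  B3 = {c, e}  B4 = {c, f}  B5 = {b, c}  B6 = {a, f}
Tree: B1–B2, B1–B3, B3–B4, B1–B5, B4–B6
Each bag holds 2 vertices, so the decomposition has width 1, which upper-bounds the treewidth. Since G has at least one edge (e.g. c–g), it is not an edgeless graph, so tw(G) ≥ 1. The upper and lower bounds meet at 1, so that is the treewidth.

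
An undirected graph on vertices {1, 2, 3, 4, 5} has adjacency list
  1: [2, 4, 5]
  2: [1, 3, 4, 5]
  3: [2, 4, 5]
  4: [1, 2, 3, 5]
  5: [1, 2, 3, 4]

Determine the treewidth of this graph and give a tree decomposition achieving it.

Every bag has size at most 4, so the width is 4 − 1 = 3 and tw(G) ≤ 3. For the lower bound, the 4 vertices {1, 2, 4, 5} are pairwise adjacent, and any tree decomposition puts a clique entirely inside one bag — forcing width ≥ 3. The upper and lower bounds meet at 3, so that is the treewidth.

Treewidth 3.
Bags: B1 = {2, 3, 4, 5}  B2 = {1, 2, 4, 5}
Tree: B1–B2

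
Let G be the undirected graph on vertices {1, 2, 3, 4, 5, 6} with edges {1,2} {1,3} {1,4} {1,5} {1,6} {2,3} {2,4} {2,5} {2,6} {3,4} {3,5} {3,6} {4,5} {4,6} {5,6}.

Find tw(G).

5

A width-5 tree decomposition is:
Bags: B1 = {1, 2, 3, 4, 5, 6}
Tree: (single bag)
A single bag containing all 6 vertices is trivially a valid decomposition of width 5. On the other hand G contains the 6-clique {1, 2, 3, 4, 5, 6}. A clique must lie in a single bag of any decomposition, so no decomposition can have width below 5. Hence tw(G) = 5 exactly.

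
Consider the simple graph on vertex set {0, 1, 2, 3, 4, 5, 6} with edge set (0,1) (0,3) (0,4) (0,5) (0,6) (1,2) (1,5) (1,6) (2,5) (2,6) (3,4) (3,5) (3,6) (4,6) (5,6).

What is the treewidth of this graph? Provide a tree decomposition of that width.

Each bag holds 4 vertices, so the decomposition has width 3, which upper-bounds the treewidth. For the lower bound, the 4 vertices {0, 1, 5, 6} are pairwise adjacent, and any tree decomposition puts a clique entirely inside one bag — forcing width ≥ 3. Combining the bounds, tw(G) = 3.

Treewidth 3.
One optimal decomposition is:
Bags: B1 = {0, 3, 5, 6}  B2 = {0, 3, 4, 6}  B3 = {0, 1, 5, 6}  B4 = {1, 2, 5, 6}
Tree: B1–B2, B1–B3, B3–B4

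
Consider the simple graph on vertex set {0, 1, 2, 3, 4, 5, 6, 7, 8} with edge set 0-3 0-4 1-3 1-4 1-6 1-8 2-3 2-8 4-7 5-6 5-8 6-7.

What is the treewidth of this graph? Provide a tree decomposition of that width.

Each bag holds 4 vertices, so the decomposition has width 3, which upper-bounds the treewidth. For the lower bound: the 4 vertex sets {2,5,8}, {6}, {1}, {0,3,4,7} are disjoint, each induces a connected subgraph, and every pair is joined by at least one edge of G. Contracting each set to a single vertex therefore yields K_{4} as a minor, and since treewidth is minor-monotone, tw(G) ≥ tw(K_{4}) = 3. The upper and lower bounds meet at 3, so that is the treewidth.

Treewidth 3.
One such decomposition:
Bags: B1 = {2, 5, 6, 8}  B2 = {1, 2, 6, 8}  B3 = {1, 2, 3, 6}  B4 = {1, 3, 6, 7}  B5 = {1, 3, 4, 7}  B6 = {0, 3, 4, 7}
Tree: B1–B2, B2–B3, B3–B4, B4–B5, B5–B6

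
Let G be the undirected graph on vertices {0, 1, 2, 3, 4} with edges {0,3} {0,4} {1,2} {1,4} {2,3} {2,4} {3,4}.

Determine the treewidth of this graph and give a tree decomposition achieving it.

The largest bag has 3 vertices, giving width 2; this decomposition certifies tw(G) ≤ 2. For the lower bound, the 3 vertices {0, 3, 4} are pairwise adjacent, and any tree decomposition puts a clique entirely inside one bag — forcing width ≥ 2. Therefore the treewidth is 2.

Treewidth 2.
One optimal decomposition is:
Bags: B1 = {2, 3, 4}  B2 = {0, 3, 4}  B3 = {1, 2, 4}
Tree: B1–B2, B1–B3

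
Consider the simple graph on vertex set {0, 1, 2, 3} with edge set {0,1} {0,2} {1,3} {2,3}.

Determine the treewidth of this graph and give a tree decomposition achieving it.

Treewidth 2.
One optimal decomposition is:
Bags: B1 = {0, 1, 2}  B2 = {1, 2, 3}
Tree: B1–B2

Every bag has size at most 3, so the width is 3 − 1 = 2 and tw(G) ≤ 2. For the lower bound, G contains the cycle 1–0–2–3–1, so G is not a forest; only forests have treewidth ≤ 1, hence tw(G) ≥ 2. Combining the bounds, tw(G) = 2.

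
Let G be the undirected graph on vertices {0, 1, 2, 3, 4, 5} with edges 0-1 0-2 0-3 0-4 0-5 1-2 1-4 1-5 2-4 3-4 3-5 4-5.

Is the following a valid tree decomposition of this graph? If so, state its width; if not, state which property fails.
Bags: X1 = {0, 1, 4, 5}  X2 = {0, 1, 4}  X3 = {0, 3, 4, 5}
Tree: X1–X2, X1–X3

No — vertex 2 appears in no bag.

A tree decomposition must satisfy three properties: every vertex lies in some bag; for every edge, both endpoints lie together in some bag; and for every vertex, the bags containing it form a connected subtree. Here vertex 2 appears in no bag, so the decomposition is invalid.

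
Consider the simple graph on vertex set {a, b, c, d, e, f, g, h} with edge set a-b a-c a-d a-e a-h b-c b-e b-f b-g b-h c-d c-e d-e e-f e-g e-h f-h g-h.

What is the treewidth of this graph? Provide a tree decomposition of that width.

Treewidth 3.
One optimal decomposition is:
Bags: B1 = {a, b, e, h}  B2 = {b, e, g, h}  B3 = {b, e, f, h}  B4 = {a, b, c, e}  B5 = {a, c, d, e}
Tree: B1–B2, B1–B3, B1–B4, B4–B5

Every bag has size at most 4, so the width is 4 − 1 = 3 and tw(G) ≤ 3. For the lower bound, the 4 vertices {a, c, d, e} are pairwise adjacent, and any tree decomposition puts a clique entirely inside one bag — forcing width ≥ 3. Therefore the treewidth is 3.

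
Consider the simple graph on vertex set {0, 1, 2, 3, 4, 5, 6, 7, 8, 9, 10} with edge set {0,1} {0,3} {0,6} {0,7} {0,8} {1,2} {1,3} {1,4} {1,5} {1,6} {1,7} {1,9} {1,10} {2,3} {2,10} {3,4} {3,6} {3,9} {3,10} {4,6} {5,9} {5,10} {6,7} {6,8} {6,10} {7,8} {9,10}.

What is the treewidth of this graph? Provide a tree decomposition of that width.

Treewidth 3.
One optimal decomposition is:
Bags: B1 = {0, 1, 6, 7}  B2 = {0, 1, 3, 6}  B3 = {1, 3, 6, 10}  B4 = {1, 2, 3, 10}  B5 = {1, 3, 9, 10}  B6 = {1, 3, 4, 6}  B7 = {1, 5, 9, 10}  B8 = {0, 6, 7, 8}
Tree: B1–B2, B2–B3, B3–B4, B3–B5, B2–B6, B5–B7, B1–B8

Each bag holds 4 vertices, so the decomposition has width 3, which upper-bounds the treewidth. Conversely, {0, 6, 7, 8} is a clique of size 4, and the vertices of any clique must share a bag in every tree decomposition; so some bag has ≥ 4 vertices and tw(G) ≥ 3. Therefore the treewidth is 3.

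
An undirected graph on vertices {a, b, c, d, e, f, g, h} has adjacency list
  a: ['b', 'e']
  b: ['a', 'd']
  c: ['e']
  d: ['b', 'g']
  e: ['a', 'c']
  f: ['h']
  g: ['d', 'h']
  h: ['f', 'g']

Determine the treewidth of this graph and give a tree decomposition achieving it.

Each bag holds 2 vertices, so the decomposition has width 1, which upper-bounds the treewidth. G has an edge, so its treewidth is at least 1. Therefore the treewidth is 1.

Treewidth 1.
One such decomposition:
Bags: B1 = {f, h}  B2 = {g, h}  B3 = {d, g}  B4 = {b, d}  B5 = {a, b}  B6 = {a, e}  B7 = {c, e}
Tree: B1–B2, B2–B3, B3–B4, B4–B5, B5–B6, B6–B7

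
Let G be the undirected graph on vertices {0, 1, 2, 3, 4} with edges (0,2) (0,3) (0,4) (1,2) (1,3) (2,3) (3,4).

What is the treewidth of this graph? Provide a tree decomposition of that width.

Each bag holds 3 vertices, so the decomposition has width 2, which upper-bounds the treewidth. On the other hand G contains the 3-clique {0, 2, 3}. A clique must lie in a single bag of any decomposition, so no decomposition can have width below 2. Therefore the treewidth is 2.

Treewidth 2.
One such decomposition:
Bags: B1 = {0, 2, 3}  B2 = {0, 3, 4}  B3 = {1, 2, 3}
Tree: B1–B2, B1–B3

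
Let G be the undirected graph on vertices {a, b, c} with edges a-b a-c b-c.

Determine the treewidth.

A width-2 tree decomposition is:
Bags: B1 = {a, b, c}
Tree: (single bag)
With just one bag of size 3, the width is 3 − 1 = 2, so tw(G) ≤ 2. Conversely, {a, b, c} is a clique of size 3, and the vertices of any clique must share a bag in every tree decomposition; so some bag has ≥ 3 vertices and tw(G) ≥ 2. Therefore the treewidth is 2.

2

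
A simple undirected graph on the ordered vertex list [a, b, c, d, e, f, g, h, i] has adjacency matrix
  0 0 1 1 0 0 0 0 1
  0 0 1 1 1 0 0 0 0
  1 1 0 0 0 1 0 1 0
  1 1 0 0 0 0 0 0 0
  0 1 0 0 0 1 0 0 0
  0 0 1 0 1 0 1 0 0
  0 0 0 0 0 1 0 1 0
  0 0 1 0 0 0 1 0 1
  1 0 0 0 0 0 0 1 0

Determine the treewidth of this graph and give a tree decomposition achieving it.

Each bag holds 4 vertices, so the decomposition has width 3, which upper-bounds the treewidth. For the lower bound: the 4 vertex sets {a,d,i}, {h}, {c}, {b,e,f,g} are disjoint, each induces a connected subgraph, and every pair is joined by at least one edge of G. Contracting each set to a single vertex therefore yields K_{4} as a minor, and since treewidth is minor-monotone, tw(G) ≥ tw(K_{4}) = 3. The upper and lower bounds meet at 3, so that is the treewidth.

Treewidth 3.
Bags: B1 = {a, d, h, i}  B2 = {a, c, d, h}  B3 = {b, c, d, h}  B4 = {b, c, g, h}  B5 = {b, c, f, g}  B6 = {b, e, f, g}
Tree: B1–B2, B2–B3, B3–B4, B4–B5, B5–B6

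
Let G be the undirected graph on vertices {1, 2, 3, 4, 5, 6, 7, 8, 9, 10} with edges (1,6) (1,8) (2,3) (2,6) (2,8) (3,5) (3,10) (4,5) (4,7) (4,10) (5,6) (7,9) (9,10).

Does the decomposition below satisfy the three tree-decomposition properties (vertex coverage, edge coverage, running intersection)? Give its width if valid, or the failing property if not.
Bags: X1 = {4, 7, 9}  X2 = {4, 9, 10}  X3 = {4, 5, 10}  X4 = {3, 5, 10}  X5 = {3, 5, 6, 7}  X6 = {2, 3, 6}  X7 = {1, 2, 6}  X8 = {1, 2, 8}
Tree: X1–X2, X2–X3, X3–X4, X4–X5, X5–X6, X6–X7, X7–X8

A tree decomposition must satisfy three properties: every vertex lies in some bag; for every edge, both endpoints lie together in some bag; and for every vertex, the bags containing it form a connected subtree. Here bags containing vertex 7 are not connected in the tree, so the decomposition is invalid.

No — bags containing vertex 7 are not connected in the tree.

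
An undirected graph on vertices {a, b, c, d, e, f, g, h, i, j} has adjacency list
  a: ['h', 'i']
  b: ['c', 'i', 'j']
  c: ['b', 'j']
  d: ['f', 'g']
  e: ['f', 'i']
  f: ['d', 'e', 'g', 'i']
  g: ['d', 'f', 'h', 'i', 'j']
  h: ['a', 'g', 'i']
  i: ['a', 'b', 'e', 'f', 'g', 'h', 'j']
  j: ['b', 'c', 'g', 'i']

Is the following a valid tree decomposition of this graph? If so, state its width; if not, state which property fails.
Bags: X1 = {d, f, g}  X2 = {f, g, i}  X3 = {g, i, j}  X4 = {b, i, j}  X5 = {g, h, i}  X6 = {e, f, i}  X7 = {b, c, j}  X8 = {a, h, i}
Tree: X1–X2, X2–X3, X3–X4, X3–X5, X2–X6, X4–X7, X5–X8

Yes; width 2.

Every vertex of G appears in some bag (union = {a, b, c, d, e, f, g, h, i, j}); every edge is covered by a bag; and for each vertex v the set of bags containing v is connected in the bag tree. The decomposition is therefore valid. The largest bag has 3 vertices, so the width is 2.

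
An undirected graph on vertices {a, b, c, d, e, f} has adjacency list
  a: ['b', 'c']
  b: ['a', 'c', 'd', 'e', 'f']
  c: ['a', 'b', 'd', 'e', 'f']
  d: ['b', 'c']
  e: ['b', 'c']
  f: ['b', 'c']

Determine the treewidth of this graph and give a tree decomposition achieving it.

Treewidth 2.
Bags: B1 = {b, c, d}  B2 = {b, c, e}  B3 = {a, b, c}  B4 = {b, c, f}
Tree: B1–B2, B1–B3, B3–B4

The largest bag has 3 vertices, giving width 2; this decomposition certifies tw(G) ≤ 2. On the other hand G contains the 3-clique {b, c, d}. A clique must lie in a single bag of any decomposition, so no decomposition can have width below 2. Combining the bounds, tw(G) = 2.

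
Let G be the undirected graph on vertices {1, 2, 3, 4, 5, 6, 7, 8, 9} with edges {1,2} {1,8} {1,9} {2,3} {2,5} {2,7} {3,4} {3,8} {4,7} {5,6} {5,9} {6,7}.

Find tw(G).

3

A width-3 tree decomposition is:
Bags: B1 = {5, 6, 7, 9}  B2 = {2, 5, 7, 9}  B3 = {1, 2, 7, 9}  B4 = {1, 2, 4, 7}  B5 = {1, 2, 3, 4}  B6 = {1, 3, 4, 8}
Tree: B1–B2, B2–B3, B3–B4, B4–B5, B5–B6
Each bag holds 4 vertices, so the decomposition has width 3, which upper-bounds the treewidth. For the lower bound: the 4 vertex sets {5,6,9}, {7}, {2}, {1,3,4,8} are disjoint, each induces a connected subgraph, and every pair is joined by at least one edge of G. Contracting each set to a single vertex therefore yields K_{4} as a minor, and since treewidth is minor-monotone, tw(G) ≥ tw(K_{4}) = 3. The upper and lower bounds meet at 3, so that is the treewidth.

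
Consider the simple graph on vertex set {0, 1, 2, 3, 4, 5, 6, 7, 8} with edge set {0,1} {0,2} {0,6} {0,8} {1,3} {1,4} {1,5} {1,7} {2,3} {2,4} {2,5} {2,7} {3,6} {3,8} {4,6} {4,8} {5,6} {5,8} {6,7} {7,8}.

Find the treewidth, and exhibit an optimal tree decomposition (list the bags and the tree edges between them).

Treewidth 4.
One such decomposition:
Bags: B1 = {1, 2, 3, 6, 8}  B2 = {1, 2, 4, 6, 8}  B3 = {1, 2, 6, 7, 8}  B4 = {0, 1, 2, 6, 8}  B5 = {1, 2, 5, 6, 8}
Tree: B1–B2, B2–B3, B3–B4, B4–B5

Each bag holds 5 vertices, so the decomposition has width 4, which upper-bounds the treewidth. For the lower bound: the 5 vertex sets {3,8}, {1,4}, {2,7}, {6}, {0} are disjoint, each induces a connected subgraph, and every pair is joined by at least one edge of G. Contracting each set to a single vertex therefore yields K_{5} as a minor, and since treewidth is minor-monotone, tw(G) ≥ tw(K_{5}) = 4. Therefore the treewidth is 4.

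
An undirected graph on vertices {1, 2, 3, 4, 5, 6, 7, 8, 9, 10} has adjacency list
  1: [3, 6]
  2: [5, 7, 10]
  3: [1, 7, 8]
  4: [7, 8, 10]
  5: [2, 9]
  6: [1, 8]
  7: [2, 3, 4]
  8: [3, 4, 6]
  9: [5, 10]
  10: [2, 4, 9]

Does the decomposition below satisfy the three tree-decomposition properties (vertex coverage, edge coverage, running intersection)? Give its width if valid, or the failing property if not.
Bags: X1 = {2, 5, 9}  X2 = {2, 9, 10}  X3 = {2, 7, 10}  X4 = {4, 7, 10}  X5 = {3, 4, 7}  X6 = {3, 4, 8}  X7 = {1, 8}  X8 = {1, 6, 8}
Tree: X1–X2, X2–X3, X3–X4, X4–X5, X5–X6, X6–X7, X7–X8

A tree decomposition must satisfy three properties: every vertex lies in some bag; for every edge, both endpoints lie together in some bag; and for every vertex, the bags containing it form a connected subtree. Here edge (3,1) lies in no bag, so the decomposition is invalid.

No — edge (3,1) lies in no bag.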